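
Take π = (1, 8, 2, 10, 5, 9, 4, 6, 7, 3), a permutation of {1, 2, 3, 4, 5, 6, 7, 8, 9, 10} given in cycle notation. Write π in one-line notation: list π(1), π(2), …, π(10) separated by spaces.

Reading each image from the cycles: 1→8, 2→10, 3→1, 4→6, 5→9, 6→7, 7→3, 8→2, 9→4, 10→5.
So the one-line form is 8 10 1 6 9 7 3 2 4 5.

8 10 1 6 9 7 3 2 4 5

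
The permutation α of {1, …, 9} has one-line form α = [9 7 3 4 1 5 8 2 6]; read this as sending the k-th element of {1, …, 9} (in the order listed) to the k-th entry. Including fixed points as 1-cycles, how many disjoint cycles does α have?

The cycle decomposition is (1 9 6 5)(2 7 8)(3)(4), which has 4 cycles (counting 1-cycles).

4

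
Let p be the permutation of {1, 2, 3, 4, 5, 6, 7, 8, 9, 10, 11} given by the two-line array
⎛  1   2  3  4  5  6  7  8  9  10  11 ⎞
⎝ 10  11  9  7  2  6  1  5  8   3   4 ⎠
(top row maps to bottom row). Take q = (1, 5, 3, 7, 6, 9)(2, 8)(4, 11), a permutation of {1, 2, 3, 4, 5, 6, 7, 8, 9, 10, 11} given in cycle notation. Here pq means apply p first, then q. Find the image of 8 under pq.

3

p(8) = 5, then q(5) = 3; composing gives (pq)(8) = 3.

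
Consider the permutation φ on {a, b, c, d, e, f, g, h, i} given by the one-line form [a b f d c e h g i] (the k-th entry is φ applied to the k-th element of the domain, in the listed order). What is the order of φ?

6

The disjoint-cycle form of φ has cycle lengths 3, 2, 1, 1, 1, 1.
The order of φ is the least common multiple of its cycle lengths: lcm(3, 2) = 6.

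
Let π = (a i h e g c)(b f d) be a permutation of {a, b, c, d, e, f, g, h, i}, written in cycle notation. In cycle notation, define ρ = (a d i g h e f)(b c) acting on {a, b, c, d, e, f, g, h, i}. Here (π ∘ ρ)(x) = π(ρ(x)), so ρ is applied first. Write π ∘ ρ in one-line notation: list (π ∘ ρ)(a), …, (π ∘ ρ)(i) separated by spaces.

Chase each element through ρ then π: a → d → b; b → c → a; c → b → f; d → i → h; e → f → d; f → a → i; g → h → e; h → e → g; i → g → c.
Collecting the images, π ∘ ρ = [b a f h d i e g c].

b a f h d i e g c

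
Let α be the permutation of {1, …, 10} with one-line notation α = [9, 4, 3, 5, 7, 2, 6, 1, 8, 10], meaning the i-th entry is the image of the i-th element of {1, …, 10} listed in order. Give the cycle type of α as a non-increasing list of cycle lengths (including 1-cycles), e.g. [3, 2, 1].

The disjoint cycles are (1 9 8)(2 4 5 7 6)(3)(10), with lengths 5, 3, 1, 1 in non-increasing order.

[5, 3, 1, 1]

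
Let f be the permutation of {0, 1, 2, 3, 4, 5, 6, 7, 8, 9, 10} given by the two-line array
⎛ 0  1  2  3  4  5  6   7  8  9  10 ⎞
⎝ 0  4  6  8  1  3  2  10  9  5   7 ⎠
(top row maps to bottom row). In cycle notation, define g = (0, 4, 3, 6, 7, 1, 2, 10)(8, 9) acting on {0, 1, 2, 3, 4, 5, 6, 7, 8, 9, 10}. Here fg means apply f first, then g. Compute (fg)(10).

f(10) = 7, then g(7) = 1; composing gives (fg)(10) = 1.

1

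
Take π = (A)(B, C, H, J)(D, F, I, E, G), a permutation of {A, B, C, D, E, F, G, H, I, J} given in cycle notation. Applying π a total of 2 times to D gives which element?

D lies in the 5-cycle (D, F, I, E, G).
Advancing 2 steps from D: D → F → I.

I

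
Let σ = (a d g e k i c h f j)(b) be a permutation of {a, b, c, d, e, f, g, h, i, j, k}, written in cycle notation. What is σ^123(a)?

e

a lies in the 10-cycle (a d g e k i c h f j).
Since the cycle has length 10, σ^123 acts on it the same as σ^3 (123 mod 10 = 3).
Advancing 3 steps from a: a → d → g → e.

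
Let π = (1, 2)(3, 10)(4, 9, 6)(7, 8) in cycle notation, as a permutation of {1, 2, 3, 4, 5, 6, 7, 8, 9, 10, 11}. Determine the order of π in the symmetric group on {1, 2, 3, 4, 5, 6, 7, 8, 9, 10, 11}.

The disjoint cycles have lengths 3, 2, 2, 2, 1, 1.
The order of π is the least common multiple of its cycle lengths: lcm(3, 2, 2, 2) = 6.

6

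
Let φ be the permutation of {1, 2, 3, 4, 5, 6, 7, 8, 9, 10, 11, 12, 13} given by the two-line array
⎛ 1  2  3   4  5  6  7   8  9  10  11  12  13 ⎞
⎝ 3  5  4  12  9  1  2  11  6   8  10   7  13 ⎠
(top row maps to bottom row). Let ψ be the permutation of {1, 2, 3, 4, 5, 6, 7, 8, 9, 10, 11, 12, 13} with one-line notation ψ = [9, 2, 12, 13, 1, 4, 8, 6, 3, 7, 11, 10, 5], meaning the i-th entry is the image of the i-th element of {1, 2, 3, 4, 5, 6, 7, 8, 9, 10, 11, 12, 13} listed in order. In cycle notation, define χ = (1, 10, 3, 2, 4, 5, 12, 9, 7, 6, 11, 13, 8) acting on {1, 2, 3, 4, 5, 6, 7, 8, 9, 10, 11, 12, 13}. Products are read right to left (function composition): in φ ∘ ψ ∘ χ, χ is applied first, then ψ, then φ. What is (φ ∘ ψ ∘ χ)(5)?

8

(φ ∘ ψ ∘ χ)(5) = φ(ψ(χ(5))). χ(5) = 12, then ψ(12) = 10, then φ(10) = 8, so the result is 8.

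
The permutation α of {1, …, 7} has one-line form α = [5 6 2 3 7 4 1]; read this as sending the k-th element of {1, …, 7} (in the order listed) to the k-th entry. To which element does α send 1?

1 is element number 1 of the domain, and entry number 1 of the one-line form is 5, so α(1) = 5.

5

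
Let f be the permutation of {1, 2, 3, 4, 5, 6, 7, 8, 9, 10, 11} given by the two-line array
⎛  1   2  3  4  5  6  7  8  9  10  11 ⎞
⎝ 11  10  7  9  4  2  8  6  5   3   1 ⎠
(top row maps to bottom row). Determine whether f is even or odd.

even

In disjoint-cycle form the cycle lengths are 6, 3, 2.
A cycle of length ℓ contributes ℓ−1 transpositions, so f is a product of 5 + 2 + 1 = 8 transpositions — even.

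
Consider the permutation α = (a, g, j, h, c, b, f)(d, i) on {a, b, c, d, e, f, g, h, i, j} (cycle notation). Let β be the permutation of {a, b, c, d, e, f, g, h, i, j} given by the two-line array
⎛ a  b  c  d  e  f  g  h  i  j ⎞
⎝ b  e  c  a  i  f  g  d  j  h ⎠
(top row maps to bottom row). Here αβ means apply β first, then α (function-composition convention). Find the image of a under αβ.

β(a) = b, then α(b) = f; composing gives (αβ)(a) = f.

f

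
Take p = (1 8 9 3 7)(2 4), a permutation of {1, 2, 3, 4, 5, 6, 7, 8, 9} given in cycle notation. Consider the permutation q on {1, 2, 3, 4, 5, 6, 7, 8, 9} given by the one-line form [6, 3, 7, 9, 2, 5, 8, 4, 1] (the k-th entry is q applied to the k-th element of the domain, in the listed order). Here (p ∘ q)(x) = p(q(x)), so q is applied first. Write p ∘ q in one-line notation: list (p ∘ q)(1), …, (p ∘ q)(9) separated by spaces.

(p ∘ q)(x) = p(q(x)). Computing each image: p(q(1)) = p(6) = 6, p(q(2)) = p(3) = 7, p(q(3)) = p(7) = 1, p(q(4)) = p(9) = 3, p(q(5)) = p(2) = 4, p(q(6)) = p(5) = 5, p(q(7)) = p(8) = 9, p(q(8)) = p(4) = 2, p(q(9)) = p(1) = 8.
Hence p ∘ q = [6 7 1 3 4 5 9 2 8].

6 7 1 3 4 5 9 2 8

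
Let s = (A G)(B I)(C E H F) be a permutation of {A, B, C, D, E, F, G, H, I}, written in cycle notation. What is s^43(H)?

H lies in the 4-cycle (C E H F).
Powers repeat with period 4 on this cycle, and 43 mod 4 = 3, so s^43(H) = s^3(H).
Stepping 3 places around the cycle: H → F → C → E.

E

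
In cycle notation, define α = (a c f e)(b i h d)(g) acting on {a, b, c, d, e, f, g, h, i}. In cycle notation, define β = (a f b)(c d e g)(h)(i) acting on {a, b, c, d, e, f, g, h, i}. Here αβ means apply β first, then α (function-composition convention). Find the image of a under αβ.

e

First apply β: β(a) = f, then α(f) = e. Thus (αβ)(a) = e.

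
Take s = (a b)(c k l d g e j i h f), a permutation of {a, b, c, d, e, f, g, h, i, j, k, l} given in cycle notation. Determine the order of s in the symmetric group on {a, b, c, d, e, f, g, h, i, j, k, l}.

10

The disjoint cycles have lengths 10, 2.
Since disjoint cycles commute, ord(s) = lcm(10, 2) = 10.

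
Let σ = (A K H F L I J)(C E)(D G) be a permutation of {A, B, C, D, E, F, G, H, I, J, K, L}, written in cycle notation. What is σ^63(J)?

J

J lies in the 7-cycle (A K H F L I J).
Since the cycle has length 7, σ^63 acts on it the same as σ^0 (63 mod 7 = 0).
So σ^63(J) = J.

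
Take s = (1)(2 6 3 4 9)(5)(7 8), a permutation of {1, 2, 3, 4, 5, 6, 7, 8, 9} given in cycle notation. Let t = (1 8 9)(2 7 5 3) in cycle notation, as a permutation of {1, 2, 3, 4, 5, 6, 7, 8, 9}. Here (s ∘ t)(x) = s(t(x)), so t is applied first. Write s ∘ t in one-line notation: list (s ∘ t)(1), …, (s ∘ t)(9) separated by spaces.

7 8 6 9 4 3 5 2 1

For each element, apply t then s: 1 → 8 → 7; 2 → 7 → 8; 3 → 2 → 6; 4 → 4 → 9; 5 → 3 → 4; 6 → 6 → 3; 7 → 5 → 5; 8 → 9 → 2; 9 → 1 → 1.
So s ∘ t in one-line form is 7 8 6 9 4 3 5 2 1.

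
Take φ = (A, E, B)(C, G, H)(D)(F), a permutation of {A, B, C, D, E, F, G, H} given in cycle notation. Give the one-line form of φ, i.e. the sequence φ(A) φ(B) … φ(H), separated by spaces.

E A G D B F H C

Reading each image from the cycles: A↦E, B↦A, C↦G, D↦D, E↦B, F↦F, G↦H, H↦C.
So the one-line form is E A G D B F H C.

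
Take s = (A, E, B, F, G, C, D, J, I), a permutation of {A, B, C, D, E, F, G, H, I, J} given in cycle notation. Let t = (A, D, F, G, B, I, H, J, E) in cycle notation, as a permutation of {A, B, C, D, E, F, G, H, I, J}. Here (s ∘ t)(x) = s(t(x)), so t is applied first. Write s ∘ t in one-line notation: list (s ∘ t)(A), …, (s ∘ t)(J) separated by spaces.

J A D G E C F I H B

For each element, apply t then s: A → D → J; B → I → A; C → C → D; D → F → G; E → A → E; F → G → C; G → B → F; H → J → I; I → H → H; J → E → B.
Collecting the images, s ∘ t = [J A D G E C F I H B].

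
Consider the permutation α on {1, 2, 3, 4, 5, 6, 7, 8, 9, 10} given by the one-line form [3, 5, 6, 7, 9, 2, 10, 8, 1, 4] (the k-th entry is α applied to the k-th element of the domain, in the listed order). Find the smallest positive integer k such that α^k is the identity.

The disjoint-cycle form of α has cycle lengths 6, 3, 1.
Since disjoint cycles commute, ord(α) = lcm(6, 3) = 6.

6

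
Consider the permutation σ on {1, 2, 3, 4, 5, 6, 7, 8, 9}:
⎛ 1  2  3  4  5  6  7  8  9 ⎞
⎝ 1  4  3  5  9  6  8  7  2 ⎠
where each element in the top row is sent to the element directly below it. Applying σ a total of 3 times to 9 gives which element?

5

Tracing 9 → 2 → … returns to 9 after 4 steps, so 9 lies in a 4-cycle (2, 4, 5, 9).
Stepping 3 places around the cycle: 9 → 2 → 4 → 5.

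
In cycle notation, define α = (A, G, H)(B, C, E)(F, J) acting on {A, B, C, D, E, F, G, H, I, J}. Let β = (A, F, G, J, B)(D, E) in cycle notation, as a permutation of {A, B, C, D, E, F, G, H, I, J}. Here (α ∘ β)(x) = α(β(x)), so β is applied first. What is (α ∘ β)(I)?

(α ∘ β)(I) = α(β(I)). β(I) = I, then α(I) = I. So (α ∘ β)(I) = I.

I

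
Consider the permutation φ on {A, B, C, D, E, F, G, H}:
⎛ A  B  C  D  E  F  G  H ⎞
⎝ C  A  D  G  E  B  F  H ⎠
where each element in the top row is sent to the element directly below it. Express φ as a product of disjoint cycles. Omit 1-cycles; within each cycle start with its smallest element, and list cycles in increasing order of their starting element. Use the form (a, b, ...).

From A: A → C → D → G → F → B → A, closing the cycle (A, C, D, G, F, B).
Continuing from each remaining unvisited element yields (A, C, D, G, F, B).

(A, C, D, G, F, B)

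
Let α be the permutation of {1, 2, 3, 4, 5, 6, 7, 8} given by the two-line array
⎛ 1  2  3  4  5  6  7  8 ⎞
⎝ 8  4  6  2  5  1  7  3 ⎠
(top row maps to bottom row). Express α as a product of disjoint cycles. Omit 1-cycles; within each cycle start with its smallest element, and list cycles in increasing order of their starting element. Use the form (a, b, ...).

Iterating α from 1 gives 1 → 8 → 3 → 6 → 1; that is the 4-cycle (1, 8, 3, 6).
Continuing from each remaining unvisited element yields (1, 8, 3, 6)(2, 4).

(1, 8, 3, 6)(2, 4)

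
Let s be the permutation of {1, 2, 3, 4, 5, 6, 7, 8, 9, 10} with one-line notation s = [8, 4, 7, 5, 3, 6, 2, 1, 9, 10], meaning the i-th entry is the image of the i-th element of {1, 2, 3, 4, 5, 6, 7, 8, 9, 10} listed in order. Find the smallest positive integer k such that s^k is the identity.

10

Writing s as disjoint cycles, the cycle lengths are 5, 2, 1, 1, 1.
The order is lcm(5, 2) = 10.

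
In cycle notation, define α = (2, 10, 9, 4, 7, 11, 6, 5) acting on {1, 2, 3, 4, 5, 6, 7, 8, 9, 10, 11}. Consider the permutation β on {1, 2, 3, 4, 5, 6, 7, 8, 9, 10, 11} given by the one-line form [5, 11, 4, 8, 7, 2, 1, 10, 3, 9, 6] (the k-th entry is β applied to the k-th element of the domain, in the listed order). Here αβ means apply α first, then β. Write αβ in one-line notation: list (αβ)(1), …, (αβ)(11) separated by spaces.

5 9 4 1 11 7 6 10 8 3 2

(αβ)(x) = β(α(x)). Computing each image: β(α(1)) = β(1) = 5, β(α(2)) = β(10) = 9, β(α(3)) = β(3) = 4, β(α(4)) = β(7) = 1, β(α(5)) = β(2) = 11, β(α(6)) = β(5) = 7, β(α(7)) = β(11) = 6, β(α(8)) = β(8) = 10, β(α(9)) = β(4) = 8, β(α(10)) = β(9) = 3, β(α(11)) = β(6) = 2.
Hence αβ = [5 9 4 1 11 7 6 10 8 3 2].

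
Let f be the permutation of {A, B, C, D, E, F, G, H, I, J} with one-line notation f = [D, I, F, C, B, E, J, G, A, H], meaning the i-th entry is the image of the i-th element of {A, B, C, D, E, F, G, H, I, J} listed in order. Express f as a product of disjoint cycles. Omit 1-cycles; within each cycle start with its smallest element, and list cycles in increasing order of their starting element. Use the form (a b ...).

Iterating f from A gives A → D → C → F → E → B → I → A; that is the 7-cycle (A D C F E B I).
Continuing from each remaining unvisited element yields (A D C F E B I)(G J H).

(A D C F E B I)(G J H)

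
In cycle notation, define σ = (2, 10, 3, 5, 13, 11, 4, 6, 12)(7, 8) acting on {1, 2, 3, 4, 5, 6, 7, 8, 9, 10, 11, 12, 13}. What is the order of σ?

The disjoint cycles have lengths 9, 2, 1, 1.
The order of σ is the least common multiple of its cycle lengths: lcm(9, 2) = 18.

18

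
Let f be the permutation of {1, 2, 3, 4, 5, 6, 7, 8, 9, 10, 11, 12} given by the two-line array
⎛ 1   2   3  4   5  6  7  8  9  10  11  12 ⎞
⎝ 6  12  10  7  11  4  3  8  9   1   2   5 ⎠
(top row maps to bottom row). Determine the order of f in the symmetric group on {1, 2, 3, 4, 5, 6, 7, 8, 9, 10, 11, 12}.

The disjoint-cycle form of f has cycle lengths 6, 4, 1, 1.
Since disjoint cycles commute, ord(f) = lcm(6, 4) = 12.

12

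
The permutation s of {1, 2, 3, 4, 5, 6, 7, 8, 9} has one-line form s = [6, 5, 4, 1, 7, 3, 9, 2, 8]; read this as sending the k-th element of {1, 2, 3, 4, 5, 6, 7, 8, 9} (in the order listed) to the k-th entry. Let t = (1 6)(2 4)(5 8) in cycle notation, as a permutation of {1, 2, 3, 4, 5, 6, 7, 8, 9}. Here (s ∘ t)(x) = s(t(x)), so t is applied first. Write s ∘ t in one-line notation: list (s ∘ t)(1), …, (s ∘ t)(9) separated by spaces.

3 1 4 5 2 6 9 7 8

Chase each element through t then s: 1 → 6 → 3; 2 → 4 → 1; 3 → 3 → 4; 4 → 2 → 5; 5 → 8 → 2; 6 → 1 → 6; 7 → 7 → 9; 8 → 5 → 7; 9 → 9 → 8.
Collecting the images, s ∘ t = [3 1 4 5 2 6 9 7 8].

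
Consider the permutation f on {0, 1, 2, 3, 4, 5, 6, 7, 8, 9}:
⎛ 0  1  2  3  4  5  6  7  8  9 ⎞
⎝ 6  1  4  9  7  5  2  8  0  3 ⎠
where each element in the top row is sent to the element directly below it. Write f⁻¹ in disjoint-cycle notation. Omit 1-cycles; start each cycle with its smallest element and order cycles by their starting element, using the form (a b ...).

(0 8 7 4 2 6)(3 9)

First write f in disjoint cycles: (0 6 2 4 7 8)(3 9).
Reversing each cycle (and rotating so the smallest element leads) gives f⁻¹ = (0 8 7 4 2 6)(3 9).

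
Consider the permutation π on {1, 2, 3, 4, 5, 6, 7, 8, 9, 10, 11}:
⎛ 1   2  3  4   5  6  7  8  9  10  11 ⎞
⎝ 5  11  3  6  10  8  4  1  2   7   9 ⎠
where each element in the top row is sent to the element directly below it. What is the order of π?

21

Decomposing into disjoint cycles gives cycle lengths 7, 3, 1.
The order of π is the least common multiple of its cycle lengths: lcm(7, 3) = 21.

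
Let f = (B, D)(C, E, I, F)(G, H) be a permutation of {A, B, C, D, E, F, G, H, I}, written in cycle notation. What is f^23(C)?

C lies in the 4-cycle (C, E, I, F).
Since the cycle has length 4, f^23 acts on it the same as f^3 (23 mod 4 = 3).
Advancing 3 steps from C: C → E → I → F.

F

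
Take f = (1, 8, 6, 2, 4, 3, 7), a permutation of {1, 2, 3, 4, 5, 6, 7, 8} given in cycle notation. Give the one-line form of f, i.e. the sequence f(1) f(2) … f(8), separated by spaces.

8 4 7 3 5 2 1 6

Image by image: 1↦8, 2↦4, 3↦7, 4↦3, 5↦5, 6↦2, 7↦1, 8↦6.
Listing these in domain order gives 8 4 7 3 5 2 1 6.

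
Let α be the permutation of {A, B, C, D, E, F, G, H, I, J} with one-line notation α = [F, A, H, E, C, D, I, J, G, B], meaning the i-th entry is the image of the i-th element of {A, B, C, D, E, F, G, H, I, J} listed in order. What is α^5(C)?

F

Tracing C → H → … returns to C after 8 steps, so C lies in an 8-cycle (A F D E C H J B).
Stepping 5 places around the cycle: C → H → J → B → A → F.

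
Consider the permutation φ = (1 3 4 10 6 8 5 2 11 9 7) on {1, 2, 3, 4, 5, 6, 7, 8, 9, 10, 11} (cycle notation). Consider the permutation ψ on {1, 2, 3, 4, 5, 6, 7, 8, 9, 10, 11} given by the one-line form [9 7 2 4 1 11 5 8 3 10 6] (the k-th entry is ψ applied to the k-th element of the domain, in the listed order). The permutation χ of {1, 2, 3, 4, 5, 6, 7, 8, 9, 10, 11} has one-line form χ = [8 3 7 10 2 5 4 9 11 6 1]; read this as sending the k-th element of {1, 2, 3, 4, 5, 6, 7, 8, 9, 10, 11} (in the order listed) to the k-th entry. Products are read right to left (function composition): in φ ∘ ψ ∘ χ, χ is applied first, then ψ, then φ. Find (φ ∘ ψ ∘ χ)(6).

3

Apply the permutations in order: χ(6) = 5, then ψ(5) = 1, then φ(1) = 3. So (φ ∘ ψ ∘ χ)(6) = 3.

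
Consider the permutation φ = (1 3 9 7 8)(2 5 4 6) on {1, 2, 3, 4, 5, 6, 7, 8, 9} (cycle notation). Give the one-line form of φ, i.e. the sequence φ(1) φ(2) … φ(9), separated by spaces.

Image by image: 1↦3, 2↦5, 3↦9, 4↦6, 5↦4, 6↦2, 7↦8, 8↦1, 9↦7.
So the one-line form is 3 5 9 6 4 2 8 1 7.

3 5 9 6 4 2 8 1 7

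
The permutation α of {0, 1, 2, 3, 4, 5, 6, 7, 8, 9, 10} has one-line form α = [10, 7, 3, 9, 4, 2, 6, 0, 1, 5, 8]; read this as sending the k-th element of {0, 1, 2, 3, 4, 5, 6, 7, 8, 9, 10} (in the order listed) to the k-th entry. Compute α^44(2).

Tracing 2 → 3 → … returns to 2 after 4 steps, so 2 lies in a 4-cycle (2 3 9 5).
Powers repeat with period 4 on this cycle, and 44 mod 4 = 0, so α^44(2) = α^0(2).
So α^44(2) = 2.

2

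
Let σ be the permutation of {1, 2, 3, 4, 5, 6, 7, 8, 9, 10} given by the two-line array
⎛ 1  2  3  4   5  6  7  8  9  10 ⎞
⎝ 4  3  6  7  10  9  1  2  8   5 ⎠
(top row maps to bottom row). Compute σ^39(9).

6

Tracing 9 → 8 → … returns to 9 after 5 steps, so 9 lies in a 5-cycle (2 3 6 9 8).
Since the cycle has length 5, σ^39 acts on it the same as σ^4 (39 mod 5 = 4).
Stepping 4 places around the cycle: 9 → 8 → 2 → 3 → 6.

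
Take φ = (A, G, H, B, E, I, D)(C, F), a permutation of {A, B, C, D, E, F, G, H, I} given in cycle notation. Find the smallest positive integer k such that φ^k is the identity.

The cycle type of φ is (7, 2).
Since disjoint cycles commute, ord(φ) = lcm(7, 2) = 14.

14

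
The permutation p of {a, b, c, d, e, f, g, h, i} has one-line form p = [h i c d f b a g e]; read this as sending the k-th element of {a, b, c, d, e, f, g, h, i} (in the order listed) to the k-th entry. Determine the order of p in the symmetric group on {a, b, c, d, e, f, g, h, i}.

Decomposing into disjoint cycles gives cycle lengths 4, 3, 1, 1.
The order of p is the least common multiple of its cycle lengths: lcm(4, 3) = 12.

12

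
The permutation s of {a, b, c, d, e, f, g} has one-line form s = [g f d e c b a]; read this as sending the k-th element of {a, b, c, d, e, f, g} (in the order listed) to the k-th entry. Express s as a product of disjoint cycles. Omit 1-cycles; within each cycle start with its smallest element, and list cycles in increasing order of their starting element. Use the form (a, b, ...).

(a, g)(b, f)(c, d, e)

From a: a → g → a, closing the cycle (a, g).
Repeating from the next unused element and collecting all non-trivial cycles gives (a, g)(b, f)(c, d, e).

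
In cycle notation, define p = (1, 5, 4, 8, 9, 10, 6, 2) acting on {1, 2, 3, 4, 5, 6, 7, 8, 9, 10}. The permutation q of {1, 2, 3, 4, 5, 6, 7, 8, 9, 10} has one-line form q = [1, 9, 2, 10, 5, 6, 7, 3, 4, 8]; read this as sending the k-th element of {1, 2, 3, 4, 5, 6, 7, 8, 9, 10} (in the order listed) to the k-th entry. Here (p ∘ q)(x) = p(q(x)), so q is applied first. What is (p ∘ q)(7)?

First apply q: q(7) = 7, then p(7) = 7. Thus (p ∘ q)(7) = 7.

7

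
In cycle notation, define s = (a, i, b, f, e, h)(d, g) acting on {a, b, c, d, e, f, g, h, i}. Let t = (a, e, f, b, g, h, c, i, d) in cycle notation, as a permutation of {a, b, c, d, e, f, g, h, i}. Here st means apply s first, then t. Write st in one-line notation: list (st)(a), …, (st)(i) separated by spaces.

d b i h c f a e g

Chase each element through s then t: a → i → d; b → f → b; c → c → i; d → g → h; e → h → c; f → e → f; g → d → a; h → a → e; i → b → g.
Collecting the images, st = [d b i h c f a e g].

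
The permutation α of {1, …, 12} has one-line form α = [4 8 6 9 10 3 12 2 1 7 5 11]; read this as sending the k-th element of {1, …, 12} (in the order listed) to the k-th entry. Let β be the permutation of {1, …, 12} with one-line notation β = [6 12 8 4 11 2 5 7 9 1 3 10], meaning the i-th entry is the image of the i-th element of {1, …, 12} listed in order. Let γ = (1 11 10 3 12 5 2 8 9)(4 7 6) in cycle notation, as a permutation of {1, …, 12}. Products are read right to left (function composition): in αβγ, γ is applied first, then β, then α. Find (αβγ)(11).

4

(αβγ)(11) = α(β(γ(11))). γ(11) = 10, then β(10) = 1, then α(1) = 4, so the result is 4.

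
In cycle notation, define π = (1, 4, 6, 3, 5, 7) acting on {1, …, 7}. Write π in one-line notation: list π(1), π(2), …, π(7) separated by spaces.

4 2 5 6 7 3 1

Reading each image from the cycles: 1↦4, 2↦2, 3↦5, 4↦6, 5↦7, 6↦3, 7↦1.
So the one-line form is 4 2 5 6 7 3 1.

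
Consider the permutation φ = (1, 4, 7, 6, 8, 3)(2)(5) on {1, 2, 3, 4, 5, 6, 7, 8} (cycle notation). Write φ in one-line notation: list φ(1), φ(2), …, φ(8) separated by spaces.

Reading each image from the cycles: 1→4, 2→2, 3→1, 4→7, 5→5, 6→8, 7→6, 8→3.
So the one-line form is 4 2 1 7 5 8 6 3.

4 2 1 7 5 8 6 3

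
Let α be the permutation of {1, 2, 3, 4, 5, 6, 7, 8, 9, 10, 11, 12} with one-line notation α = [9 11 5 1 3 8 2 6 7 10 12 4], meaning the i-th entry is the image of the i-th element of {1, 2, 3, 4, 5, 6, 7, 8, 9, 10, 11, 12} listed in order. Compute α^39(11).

Tracing 11 → 12 → … returns to 11 after 7 steps, so 11 lies in a 7-cycle (1, 9, 7, 2, 11, 12, 4).
On a 7-cycle, α^7 is the identity, so α^39 = α^4 there (39 ≡ 4 mod 7).
Stepping 4 places around the cycle: 11 → 12 → 4 → 1 → 9.

9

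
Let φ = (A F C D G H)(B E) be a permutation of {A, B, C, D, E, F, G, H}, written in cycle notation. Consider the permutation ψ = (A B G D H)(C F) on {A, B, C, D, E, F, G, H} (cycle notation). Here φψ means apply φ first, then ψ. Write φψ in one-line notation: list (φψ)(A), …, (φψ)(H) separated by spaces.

C E H D G F A B

Chase each element through φ then ψ: A → F → C; B → E → E; C → D → H; D → G → D; E → B → G; F → C → F; G → H → A; H → A → B.
So φψ in one-line form is C E H D G F A B.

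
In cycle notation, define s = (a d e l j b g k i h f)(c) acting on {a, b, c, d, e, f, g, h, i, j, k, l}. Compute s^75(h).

h lies in the 11-cycle (a d e l j b g k i h f).
Powers repeat with period 11 on this cycle, and 75 mod 11 = 9, so s^75(h) = s^9(h).
Advancing 9 steps from h: h → f → a → d → e → l → j → b → g → k.

k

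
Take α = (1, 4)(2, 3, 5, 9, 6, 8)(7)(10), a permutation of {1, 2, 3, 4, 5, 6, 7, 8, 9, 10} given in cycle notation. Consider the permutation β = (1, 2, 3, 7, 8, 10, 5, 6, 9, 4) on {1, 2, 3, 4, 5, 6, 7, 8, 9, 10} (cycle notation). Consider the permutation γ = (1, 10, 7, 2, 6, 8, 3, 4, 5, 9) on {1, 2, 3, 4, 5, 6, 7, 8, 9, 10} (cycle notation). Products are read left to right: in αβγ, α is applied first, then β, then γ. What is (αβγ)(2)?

Apply the permutations in order: α(2) = 3, then β(3) = 7, then γ(7) = 2. So (αβγ)(2) = 2.

2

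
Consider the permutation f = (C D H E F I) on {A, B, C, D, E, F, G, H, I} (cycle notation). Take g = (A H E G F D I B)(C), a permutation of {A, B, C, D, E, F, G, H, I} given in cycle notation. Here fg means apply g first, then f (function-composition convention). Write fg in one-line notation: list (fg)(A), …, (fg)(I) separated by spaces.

(fg)(x) = f(g(x)). Computing each image: f(g(A)) = f(H) = E, f(g(B)) = f(A) = A, f(g(C)) = f(C) = D, f(g(D)) = f(I) = C, f(g(E)) = f(G) = G, f(g(F)) = f(D) = H, f(g(G)) = f(F) = I, f(g(H)) = f(E) = F, f(g(I)) = f(B) = B.
Hence fg = [E A D C G H I F B].

E A D C G H I F B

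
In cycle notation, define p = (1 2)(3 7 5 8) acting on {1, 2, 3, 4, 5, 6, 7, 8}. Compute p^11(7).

3

7 lies in the 4-cycle (3 7 5 8).
Powers repeat with period 4 on this cycle, and 11 mod 4 = 3, so p^11(7) = p^3(7).
Advancing 3 steps from 7: 7 → 5 → 8 → 3.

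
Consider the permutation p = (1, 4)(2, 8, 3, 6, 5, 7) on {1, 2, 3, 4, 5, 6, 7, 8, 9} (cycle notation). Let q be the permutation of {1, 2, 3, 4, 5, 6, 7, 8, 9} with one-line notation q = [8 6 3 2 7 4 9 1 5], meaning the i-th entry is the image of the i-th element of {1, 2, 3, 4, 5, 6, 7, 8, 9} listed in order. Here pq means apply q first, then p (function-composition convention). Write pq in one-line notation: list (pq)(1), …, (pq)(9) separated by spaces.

Chase each element through q then p: 1 → 8 → 3; 2 → 6 → 5; 3 → 3 → 6; 4 → 2 → 8; 5 → 7 → 2; 6 → 4 → 1; 7 → 9 → 9; 8 → 1 → 4; 9 → 5 → 7.
So pq in one-line form is 3 5 6 8 2 1 9 4 7.

3 5 6 8 2 1 9 4 7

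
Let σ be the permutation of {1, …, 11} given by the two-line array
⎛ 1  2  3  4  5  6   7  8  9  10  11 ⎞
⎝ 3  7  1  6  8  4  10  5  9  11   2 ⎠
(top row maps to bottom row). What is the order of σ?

The disjoint-cycle form of σ has cycle lengths 4, 2, 2, 2, 1.
The order of σ is the least common multiple of its cycle lengths: lcm(4, 2, 2, 2) = 4.

4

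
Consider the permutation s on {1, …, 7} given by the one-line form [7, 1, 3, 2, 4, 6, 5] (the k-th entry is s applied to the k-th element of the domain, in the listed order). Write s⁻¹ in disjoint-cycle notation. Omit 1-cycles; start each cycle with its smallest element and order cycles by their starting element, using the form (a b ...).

(1 2 4 5 7)

The cycle decomposition of s is (1 7 5 4 2).
Reversing each cycle (and rotating so the smallest element leads) gives s⁻¹ = (1 2 4 5 7).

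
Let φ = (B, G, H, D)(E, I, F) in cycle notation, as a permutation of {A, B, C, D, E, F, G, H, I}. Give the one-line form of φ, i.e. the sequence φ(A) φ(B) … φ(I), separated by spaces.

Reading each image from the cycles: A↦A, B↦G, C↦C, D↦B, E↦I, F↦E, G↦H, H↦D, I↦F.
Listing these in domain order gives A G C B I E H D F.

A G C B I E H D F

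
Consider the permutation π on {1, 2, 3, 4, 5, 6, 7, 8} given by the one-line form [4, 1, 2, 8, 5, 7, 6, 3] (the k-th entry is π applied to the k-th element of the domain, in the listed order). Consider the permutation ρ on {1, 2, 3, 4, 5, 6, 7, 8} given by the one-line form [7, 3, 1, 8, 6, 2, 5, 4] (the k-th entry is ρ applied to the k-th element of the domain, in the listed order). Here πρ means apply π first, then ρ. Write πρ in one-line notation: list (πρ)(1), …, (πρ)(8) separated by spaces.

(πρ)(x) = ρ(π(x)). Computing each image: ρ(π(1)) = ρ(4) = 8, ρ(π(2)) = ρ(1) = 7, ρ(π(3)) = ρ(2) = 3, ρ(π(4)) = ρ(8) = 4, ρ(π(5)) = ρ(5) = 6, ρ(π(6)) = ρ(7) = 5, ρ(π(7)) = ρ(6) = 2, ρ(π(8)) = ρ(3) = 1.
Hence πρ = [8 7 3 4 6 5 2 1].

8 7 3 4 6 5 2 1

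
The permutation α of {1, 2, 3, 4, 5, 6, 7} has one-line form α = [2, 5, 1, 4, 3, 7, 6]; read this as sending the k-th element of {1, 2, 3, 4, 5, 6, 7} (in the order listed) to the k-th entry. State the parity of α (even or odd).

In disjoint-cycle form the cycle lengths are 4, 2, 1.
A cycle of length ℓ contributes ℓ−1 transpositions, so α is a product of 3 + 1 = 4 transpositions — even.

even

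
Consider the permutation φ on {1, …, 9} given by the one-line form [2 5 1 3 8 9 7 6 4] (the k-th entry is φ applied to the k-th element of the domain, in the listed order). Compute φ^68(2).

9

Tracing 2 → 5 → … returns to 2 after 8 steps, so 2 lies in an 8-cycle (1 2 5 8 6 9 4 3).
On an 8-cycle, φ^8 is the identity, so φ^68 = φ^4 there (68 ≡ 4 mod 8).
Stepping 4 places around the cycle: 2 → 5 → 8 → 6 → 9.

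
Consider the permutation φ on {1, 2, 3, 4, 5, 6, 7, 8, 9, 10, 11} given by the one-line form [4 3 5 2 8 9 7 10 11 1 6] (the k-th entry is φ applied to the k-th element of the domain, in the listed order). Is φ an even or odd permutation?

even

In disjoint-cycle form the cycle lengths are 7, 3, 1.
A cycle is odd iff its length is even; φ has 0 even-length cycles, so sgn(φ) = (−1)^0 and φ is even.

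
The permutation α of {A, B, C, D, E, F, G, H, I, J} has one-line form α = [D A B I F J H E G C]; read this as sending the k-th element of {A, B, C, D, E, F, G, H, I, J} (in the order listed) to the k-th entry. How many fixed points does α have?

0

No element satisfies α(x) = x, so there are 0 fixed points.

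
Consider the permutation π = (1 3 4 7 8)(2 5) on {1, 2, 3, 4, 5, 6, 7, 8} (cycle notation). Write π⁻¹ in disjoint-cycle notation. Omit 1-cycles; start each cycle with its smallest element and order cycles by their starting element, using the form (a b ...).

(1 8 7 4 3)(2 5)

If π sends a → b within a cycle, π⁻¹ sends b → a; equivalently, reverse each cycle.
After reversing and putting each cycle's least element first, π⁻¹ = (1 8 7 4 3)(2 5).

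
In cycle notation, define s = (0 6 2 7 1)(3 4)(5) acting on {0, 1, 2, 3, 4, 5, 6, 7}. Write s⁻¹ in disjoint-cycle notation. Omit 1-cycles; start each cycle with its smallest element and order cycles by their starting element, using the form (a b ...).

(0 1 7 2 6)(3 4)

The inverse reverses each cycle.
Reversing each cycle of s and rotating so the smallest element leads gives (0 1 7 2 6)(3 4).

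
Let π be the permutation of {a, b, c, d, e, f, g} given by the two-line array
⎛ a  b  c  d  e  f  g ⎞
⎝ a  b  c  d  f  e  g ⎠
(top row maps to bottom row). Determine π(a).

a

The entry below a in the array is a, so π(a) = a.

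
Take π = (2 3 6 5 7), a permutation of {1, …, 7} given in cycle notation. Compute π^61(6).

6 lies in the 5-cycle (2 3 6 5 7).
On a 5-cycle, π^5 is the identity, so π^61 = π^1 there (61 ≡ 1 mod 5).
Advancing 1 step from 6: 6 → 5.

5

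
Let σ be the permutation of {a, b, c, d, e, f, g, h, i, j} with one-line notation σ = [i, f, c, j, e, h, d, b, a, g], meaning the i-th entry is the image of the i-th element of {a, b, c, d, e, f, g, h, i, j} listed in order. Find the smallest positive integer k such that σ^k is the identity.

Decomposing into disjoint cycles gives cycle lengths 3, 3, 2, 1, 1.
Since disjoint cycles commute, ord(σ) = lcm(3, 3, 2) = 6.

6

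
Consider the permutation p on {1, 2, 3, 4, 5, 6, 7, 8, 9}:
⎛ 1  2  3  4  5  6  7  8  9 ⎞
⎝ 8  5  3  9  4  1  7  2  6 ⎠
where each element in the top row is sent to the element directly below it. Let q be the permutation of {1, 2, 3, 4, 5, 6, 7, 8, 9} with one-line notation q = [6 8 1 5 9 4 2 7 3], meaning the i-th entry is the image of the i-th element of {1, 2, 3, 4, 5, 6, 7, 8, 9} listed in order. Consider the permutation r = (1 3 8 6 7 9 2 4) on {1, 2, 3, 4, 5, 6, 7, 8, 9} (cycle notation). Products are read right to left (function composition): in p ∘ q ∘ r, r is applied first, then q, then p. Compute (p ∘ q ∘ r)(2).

4

(p ∘ q ∘ r)(2) = p(q(r(2))). r(2) = 4, then q(4) = 5, then p(5) = 4, so the result is 4.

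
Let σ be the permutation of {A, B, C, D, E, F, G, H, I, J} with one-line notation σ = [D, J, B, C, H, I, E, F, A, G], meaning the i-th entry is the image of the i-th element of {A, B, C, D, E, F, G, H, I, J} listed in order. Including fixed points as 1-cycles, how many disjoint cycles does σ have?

The cycle decomposition is (A, D, C, B, J, G, E, H, F, I), which has 1 cycle (counting 1-cycles).

1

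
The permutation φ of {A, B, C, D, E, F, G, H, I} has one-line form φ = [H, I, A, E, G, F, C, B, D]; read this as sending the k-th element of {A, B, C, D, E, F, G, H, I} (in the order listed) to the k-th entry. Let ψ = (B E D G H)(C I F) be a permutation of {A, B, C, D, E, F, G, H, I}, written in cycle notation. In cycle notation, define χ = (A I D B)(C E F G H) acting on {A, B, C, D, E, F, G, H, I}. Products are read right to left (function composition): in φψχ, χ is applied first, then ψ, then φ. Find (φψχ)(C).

Apply the permutations in order: χ(C) = E, then ψ(E) = D, then φ(D) = E. So (φψχ)(C) = E.

E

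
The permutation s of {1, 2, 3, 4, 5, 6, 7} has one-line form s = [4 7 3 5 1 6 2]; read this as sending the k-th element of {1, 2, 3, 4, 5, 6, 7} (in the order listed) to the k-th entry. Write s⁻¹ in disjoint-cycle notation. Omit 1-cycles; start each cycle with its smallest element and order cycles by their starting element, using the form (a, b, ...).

(1, 5, 4)(2, 7)

The cycle decomposition of s is (1, 4, 5)(2, 7).
Reversing each cycle (and rotating so the smallest element leads) gives s⁻¹ = (1, 5, 4)(2, 7).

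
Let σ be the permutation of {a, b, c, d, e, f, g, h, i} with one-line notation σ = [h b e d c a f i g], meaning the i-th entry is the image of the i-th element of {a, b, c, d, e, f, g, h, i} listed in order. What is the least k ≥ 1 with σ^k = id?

The disjoint-cycle form of σ has cycle lengths 5, 2, 1, 1.
The order is lcm(5, 2) = 10.

10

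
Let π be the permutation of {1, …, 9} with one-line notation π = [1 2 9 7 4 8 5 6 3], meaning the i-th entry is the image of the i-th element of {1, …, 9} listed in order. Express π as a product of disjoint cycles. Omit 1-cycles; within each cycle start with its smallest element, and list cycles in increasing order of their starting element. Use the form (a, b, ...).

(3, 9)(4, 7, 5)(6, 8)

From 3: 3 → 9 → 3, closing the cycle (3, 9).
Continuing from each remaining unvisited element yields (3, 9)(4, 7, 5)(6, 8).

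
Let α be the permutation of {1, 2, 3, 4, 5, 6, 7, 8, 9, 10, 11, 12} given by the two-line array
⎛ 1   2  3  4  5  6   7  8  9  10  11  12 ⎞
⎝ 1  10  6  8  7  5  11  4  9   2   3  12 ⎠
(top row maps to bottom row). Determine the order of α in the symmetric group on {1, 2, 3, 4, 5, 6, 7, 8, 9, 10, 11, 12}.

10

The disjoint-cycle form of α has cycle lengths 5, 2, 2, 1, 1, 1.
The order of α is the least common multiple of its cycle lengths: lcm(5, 2, 2) = 10.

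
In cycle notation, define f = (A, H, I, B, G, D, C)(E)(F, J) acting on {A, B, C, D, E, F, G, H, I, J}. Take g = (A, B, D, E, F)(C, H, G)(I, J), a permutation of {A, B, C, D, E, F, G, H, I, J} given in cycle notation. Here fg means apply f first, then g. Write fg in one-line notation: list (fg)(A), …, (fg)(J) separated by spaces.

G C B H F I E J D A

Chase each element through f then g: A → H → G; B → G → C; C → A → B; D → C → H; E → E → F; F → J → I; G → D → E; H → I → J; I → B → D; J → F → A.
So fg in one-line form is G C B H F I E J D A.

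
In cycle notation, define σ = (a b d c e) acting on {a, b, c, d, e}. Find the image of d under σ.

Within (a b d c e), d ↦ c.

c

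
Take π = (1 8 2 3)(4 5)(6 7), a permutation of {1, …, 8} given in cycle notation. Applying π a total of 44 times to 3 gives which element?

3

3 lies in the 4-cycle (1 8 2 3).
On a 4-cycle, π^4 is the identity, so π^44 = π^0 there (44 ≡ 0 mod 4).
So π^44(3) = 3.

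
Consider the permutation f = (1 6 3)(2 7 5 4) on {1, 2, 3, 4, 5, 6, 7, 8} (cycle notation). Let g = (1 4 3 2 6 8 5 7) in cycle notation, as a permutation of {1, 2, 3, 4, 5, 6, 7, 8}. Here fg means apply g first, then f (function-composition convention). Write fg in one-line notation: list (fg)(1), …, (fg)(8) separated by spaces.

For each element, apply g then f: 1 → 4 → 2; 2 → 6 → 3; 3 → 2 → 7; 4 → 3 → 1; 5 → 7 → 5; 6 → 8 → 8; 7 → 1 → 6; 8 → 5 → 4.
Collecting the images, fg = [2 3 7 1 5 8 6 4].

2 3 7 1 5 8 6 4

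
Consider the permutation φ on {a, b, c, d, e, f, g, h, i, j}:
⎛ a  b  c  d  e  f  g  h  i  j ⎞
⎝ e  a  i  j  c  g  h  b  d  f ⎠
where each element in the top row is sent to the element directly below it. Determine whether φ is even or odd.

In disjoint-cycle form the cycle lengths are 10.
A cycle is odd iff its length is even; φ has 1 even-length cycle, so sgn(φ) = (−1)^1 and φ is odd.

odd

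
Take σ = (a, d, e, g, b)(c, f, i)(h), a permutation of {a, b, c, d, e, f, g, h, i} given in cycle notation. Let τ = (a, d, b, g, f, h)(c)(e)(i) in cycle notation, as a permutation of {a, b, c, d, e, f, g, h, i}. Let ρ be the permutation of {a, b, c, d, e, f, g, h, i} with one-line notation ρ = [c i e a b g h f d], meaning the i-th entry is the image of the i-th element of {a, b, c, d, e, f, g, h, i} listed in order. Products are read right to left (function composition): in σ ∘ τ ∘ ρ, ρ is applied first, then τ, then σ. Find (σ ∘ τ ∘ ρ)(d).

e

(σ ∘ τ ∘ ρ)(d) = σ(τ(ρ(d))). ρ(d) = a, then τ(a) = d, then σ(d) = e, so the result is e.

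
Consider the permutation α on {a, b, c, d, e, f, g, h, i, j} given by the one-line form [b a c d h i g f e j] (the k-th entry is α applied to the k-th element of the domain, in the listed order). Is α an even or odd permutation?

even

In disjoint-cycle form the cycle lengths are 4, 2, 1, 1, 1, 1.
A cycle of length ℓ contributes ℓ−1 transpositions, so α is a product of 3 + 1 = 4 transpositions — even.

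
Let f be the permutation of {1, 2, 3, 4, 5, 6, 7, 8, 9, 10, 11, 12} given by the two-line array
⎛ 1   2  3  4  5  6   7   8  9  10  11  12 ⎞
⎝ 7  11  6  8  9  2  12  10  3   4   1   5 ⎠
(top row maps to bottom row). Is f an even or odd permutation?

In disjoint-cycle form the cycle lengths are 9, 3.
A cycle of length ℓ contributes ℓ−1 transpositions, so f is a product of 8 + 2 = 10 transpositions — even.

even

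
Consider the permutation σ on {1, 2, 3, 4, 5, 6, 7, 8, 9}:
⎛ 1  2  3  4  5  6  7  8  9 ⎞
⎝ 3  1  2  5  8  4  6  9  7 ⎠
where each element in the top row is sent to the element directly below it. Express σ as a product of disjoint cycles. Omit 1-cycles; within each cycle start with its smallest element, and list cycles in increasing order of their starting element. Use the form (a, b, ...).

Iterating σ from 1 gives 1 → 3 → 2 → 1; that is the 3-cycle (1, 3, 2).
Repeating from the next unused element and collecting all non-trivial cycles gives (1, 3, 2)(4, 5, 8, 9, 7, 6).

(1, 3, 2)(4, 5, 8, 9, 7, 6)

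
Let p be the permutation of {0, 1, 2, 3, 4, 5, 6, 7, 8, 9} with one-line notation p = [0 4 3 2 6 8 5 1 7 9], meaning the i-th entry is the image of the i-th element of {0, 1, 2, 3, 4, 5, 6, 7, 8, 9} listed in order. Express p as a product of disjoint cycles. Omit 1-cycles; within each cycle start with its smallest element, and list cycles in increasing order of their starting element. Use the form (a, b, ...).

(1, 4, 6, 5, 8, 7)(2, 3)

Iterating p from 1 gives 1 → 4 → 6 → 5 → 8 → 7 → 1; that is the 6-cycle (1, 4, 6, 5, 8, 7).
Continuing from each remaining unvisited element yields (1, 4, 6, 5, 8, 7)(2, 3).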